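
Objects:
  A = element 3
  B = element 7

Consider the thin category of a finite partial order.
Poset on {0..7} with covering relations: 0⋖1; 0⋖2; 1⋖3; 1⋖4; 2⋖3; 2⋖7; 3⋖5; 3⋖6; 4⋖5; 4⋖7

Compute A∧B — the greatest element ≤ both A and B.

Common predecessors of 3,7: {0,1,2}
  maximal lower bounds 1 and 2 are incomparable: neither 1⊑2 nor 2⊑1
→ no greatest lower bound exists

Answer: NO MEET EXISTS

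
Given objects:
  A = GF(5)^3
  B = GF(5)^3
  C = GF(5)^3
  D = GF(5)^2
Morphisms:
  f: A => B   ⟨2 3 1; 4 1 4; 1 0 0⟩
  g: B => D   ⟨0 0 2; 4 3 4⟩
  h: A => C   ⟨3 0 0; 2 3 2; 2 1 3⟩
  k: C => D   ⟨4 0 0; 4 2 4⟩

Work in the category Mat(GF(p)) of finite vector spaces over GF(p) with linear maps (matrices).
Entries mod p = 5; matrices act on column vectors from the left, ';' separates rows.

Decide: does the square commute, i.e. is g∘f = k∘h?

Answer: COMMUTES

Work:
1) trace f;g:
  e0=[1,0,0] f=>[2,4,1] g=>[2,4]
  e1=[0,1,0] f=>[3,1,0] g=>[0,0]
  e2=[0,0,1] f=>[1,4,0] g=>[0,1]
  ⟦path⟧₁ = ⟨2 0 0; 4 0 1⟩
2) trace h;k:
  e0=[1,0,0] h=>[3,2,2] k=>[2,4]
  e1=[0,1,0] h=>[0,3,1] k=>[0,0]
  e2=[0,0,1] h=>[0,2,3] k=>[0,1]
  ⟦path⟧₂ = ⟨2 0 0; 4 0 1⟩
Equal? YES — commutes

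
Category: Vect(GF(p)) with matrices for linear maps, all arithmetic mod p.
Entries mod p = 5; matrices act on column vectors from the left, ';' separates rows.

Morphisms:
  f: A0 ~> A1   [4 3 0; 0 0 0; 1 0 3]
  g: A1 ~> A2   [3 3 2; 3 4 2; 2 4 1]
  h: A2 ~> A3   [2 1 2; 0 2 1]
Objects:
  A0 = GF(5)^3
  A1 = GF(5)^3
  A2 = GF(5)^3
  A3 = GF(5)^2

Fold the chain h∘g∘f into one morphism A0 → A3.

Answer: [0 4 4; 2 4 0]

Work:
  e0=[1,0,0] f~>[4,0,1] g~>[4,4,4] h~>[0,2]
  e1=[0,1,0] f~>[3,0,0] g~>[4,4,1] h~>[4,4]
  e2=[0,0,1] f~>[0,0,3] g~>[1,1,3] h~>[4,0]
composite: [0 4 4; 2 4 0]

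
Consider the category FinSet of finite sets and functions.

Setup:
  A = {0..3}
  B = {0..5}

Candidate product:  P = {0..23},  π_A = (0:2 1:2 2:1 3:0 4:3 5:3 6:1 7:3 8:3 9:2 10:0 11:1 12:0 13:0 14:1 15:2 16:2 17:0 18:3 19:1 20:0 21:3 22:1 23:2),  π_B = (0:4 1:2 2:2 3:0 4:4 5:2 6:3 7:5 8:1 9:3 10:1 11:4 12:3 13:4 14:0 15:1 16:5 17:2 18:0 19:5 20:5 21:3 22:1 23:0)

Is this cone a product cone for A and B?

|A|·|B| = 4·6 = 24;  |P| = 24
Check the pairing map k ↦ (π_A(k), π_B(k)):
  0 : (2,4)
  1 : (2,2)
  2 : (1,2)
  3 : (0,0)
  4 : (3,4)
  5 : (3,2)
  6 : (1,3)
  7 : (3,5)
  8 : (3,1)
  9 : (2,3)
  10 : (0,1)
  11 : (1,4)
  12 : (0,3)
  13 : (0,4)
  14 : (1,0)
  15 : (2,1)
  16 : (2,5)
  17 : (0,2)
  18 : (3,0)
  19 : (1,5)
  20 : (0,5)
  21 : (3,3)
  22 : (1,1)
  23 : (2,0)
distinct pairs in image: 24 / 24 needed
  → bijection onto A×B; projections well-typed.

Answer: VALID PRODUCT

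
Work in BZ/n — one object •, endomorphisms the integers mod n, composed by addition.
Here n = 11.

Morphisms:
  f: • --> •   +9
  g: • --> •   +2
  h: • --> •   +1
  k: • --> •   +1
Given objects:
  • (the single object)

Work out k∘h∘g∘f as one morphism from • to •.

  0 +9≡9 +2≡0 +1≡1 +1≡2  (mod 11)
composite: +2

Answer: +2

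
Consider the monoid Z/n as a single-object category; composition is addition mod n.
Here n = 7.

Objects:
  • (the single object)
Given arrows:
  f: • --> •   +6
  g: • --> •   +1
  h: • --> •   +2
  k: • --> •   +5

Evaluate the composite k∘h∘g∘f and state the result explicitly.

  0 +6≡6 +1≡0 +2≡2 +5≡0  (mod 7)
result: +0

Answer: +0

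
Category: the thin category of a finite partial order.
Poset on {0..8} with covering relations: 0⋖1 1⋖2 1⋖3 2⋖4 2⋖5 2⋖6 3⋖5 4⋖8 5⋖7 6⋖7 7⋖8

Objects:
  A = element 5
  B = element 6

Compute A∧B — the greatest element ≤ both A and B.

Common predecessors of 5,6: {0,1,2}
  0 ⊑ 2
  1 ⊑ 2
  2 ⊑ 2
glb = 2

Answer: A∧B = 2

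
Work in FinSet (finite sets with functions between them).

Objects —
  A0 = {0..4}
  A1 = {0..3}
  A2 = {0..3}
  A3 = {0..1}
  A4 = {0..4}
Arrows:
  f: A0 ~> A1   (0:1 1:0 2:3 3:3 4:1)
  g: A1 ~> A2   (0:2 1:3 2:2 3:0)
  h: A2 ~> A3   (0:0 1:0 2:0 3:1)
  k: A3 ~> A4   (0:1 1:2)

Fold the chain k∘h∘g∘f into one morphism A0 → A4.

  0 f~>1 g~>3 h~>1 k~>2
  1 f~>0 g~>2 h~>0 k~>1
  2 f~>3 g~>0 h~>0 k~>1
  3 f~>3 g~>0 h~>0 k~>1
  4 f~>1 g~>3 h~>1 k~>2
composite: (0:2 1:1 2:1 3:1 4:2)

Answer: (0:2 1:1 2:1 3:1 4:2)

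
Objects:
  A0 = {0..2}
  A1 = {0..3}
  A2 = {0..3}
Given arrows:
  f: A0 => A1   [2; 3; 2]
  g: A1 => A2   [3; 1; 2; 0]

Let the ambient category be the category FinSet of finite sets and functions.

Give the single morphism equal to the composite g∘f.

Answer: [2; 0; 2]

Trace:
  0 f=>2 g=>2
  1 f=>3 g=>0
  2 f=>2 g=>2
⟦path⟧: [2; 0; 2]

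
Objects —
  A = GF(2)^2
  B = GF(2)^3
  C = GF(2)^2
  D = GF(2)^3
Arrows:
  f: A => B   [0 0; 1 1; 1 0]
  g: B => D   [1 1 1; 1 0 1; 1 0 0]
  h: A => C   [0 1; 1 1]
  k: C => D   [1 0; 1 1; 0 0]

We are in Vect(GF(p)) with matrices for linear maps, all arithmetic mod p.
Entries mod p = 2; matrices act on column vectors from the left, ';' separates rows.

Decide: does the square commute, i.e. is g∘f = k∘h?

Path 1 = f;g:
  e0=(1,0) f=>(0,1,1) g=>(0,1,0)
  e1=(0,1) f=>(0,1,0) g=>(1,0,0)
  ⟦path⟧₁ = [0 1; 1 0; 0 0]
Path 2 = h;k:
  e0=(1,0) h=>(0,1) k=>(0,1,0)
  e1=(0,1) h=>(1,1) k=>(1,0,0)
  ⟦path⟧₂ = [0 1; 1 0; 0 0]
Equal? equal; square commutes

Answer: COMMUTES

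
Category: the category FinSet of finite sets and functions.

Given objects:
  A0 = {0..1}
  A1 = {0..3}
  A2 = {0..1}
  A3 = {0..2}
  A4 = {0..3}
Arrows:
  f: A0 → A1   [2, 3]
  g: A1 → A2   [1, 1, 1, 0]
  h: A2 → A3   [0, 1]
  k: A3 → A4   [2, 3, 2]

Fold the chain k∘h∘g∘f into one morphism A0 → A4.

Answer: [3, 2]

Derivation:
  0 f→2 g→1 h→1 k→3
  1 f→3 g→0 h→0 k→2
⟦path⟧: [3, 2]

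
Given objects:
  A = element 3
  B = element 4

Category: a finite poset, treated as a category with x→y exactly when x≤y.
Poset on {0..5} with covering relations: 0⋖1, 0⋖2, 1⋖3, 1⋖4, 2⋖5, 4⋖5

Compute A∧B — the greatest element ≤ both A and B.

Answer: A∧B = 1

Work:
Common predecessors of 3,4: {0,1}
  0 ⊑ 1
  1 ⊑ 1
glb = 1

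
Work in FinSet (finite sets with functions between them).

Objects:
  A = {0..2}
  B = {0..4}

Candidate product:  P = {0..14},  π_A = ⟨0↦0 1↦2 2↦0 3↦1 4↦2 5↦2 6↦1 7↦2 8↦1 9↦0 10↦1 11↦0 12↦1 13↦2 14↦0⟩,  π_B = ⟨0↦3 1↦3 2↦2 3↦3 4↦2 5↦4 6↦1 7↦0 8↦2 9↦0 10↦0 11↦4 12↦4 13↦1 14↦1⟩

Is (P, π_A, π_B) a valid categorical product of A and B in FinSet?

Answer: VALID PRODUCT

Trace:
|A|·|B| = 3·5 = 15;  |P| = 15
Check the pairing map k ↦ (π_A(k), π_B(k)):
  0 ↦ (0,3)
  1 ↦ (2,3)
  2 ↦ (0,2)
  3 ↦ (1,3)
  4 ↦ (2,2)
  5 ↦ (2,4)
  6 ↦ (1,1)
  7 ↦ (2,0)
  8 ↦ (1,2)
  9 ↦ (0,0)
  10 ↦ (1,0)
  11 ↦ (0,4)
  12 ↦ (1,4)
  13 ↦ (2,1)
  14 ↦ (0,1)
distinct pairs in image: 15 / 15 needed
  → bijection onto A×B; projections well-typed.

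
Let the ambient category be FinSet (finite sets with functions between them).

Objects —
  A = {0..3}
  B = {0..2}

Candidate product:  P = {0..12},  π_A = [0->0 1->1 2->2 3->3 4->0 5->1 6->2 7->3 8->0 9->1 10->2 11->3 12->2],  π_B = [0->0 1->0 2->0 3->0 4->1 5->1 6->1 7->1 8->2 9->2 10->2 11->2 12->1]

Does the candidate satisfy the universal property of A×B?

Answer: NOT A VALID PRODUCT — |P|=13 ≠ |A|·|B|=12

Work:
|A|·|B| = 4·3 = 12;  |P| = 13
  → cardinalities differ; no bijection possible.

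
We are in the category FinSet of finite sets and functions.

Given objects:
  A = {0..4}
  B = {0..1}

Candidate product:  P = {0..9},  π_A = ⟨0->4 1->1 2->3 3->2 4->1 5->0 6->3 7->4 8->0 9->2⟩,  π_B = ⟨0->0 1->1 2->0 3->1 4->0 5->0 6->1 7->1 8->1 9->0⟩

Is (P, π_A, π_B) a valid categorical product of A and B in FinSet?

Answer: VALID PRODUCT

Work:
|A|·|B| = 5·2 = 10;  |P| = 10
Check the pairing map k ↦ (π_A(k), π_B(k)):
  0 -> (4,0)
  1 -> (1,1)
  2 -> (3,0)
  3 -> (2,1)
  4 -> (1,0)
  5 -> (0,0)
  6 -> (3,1)
  7 -> (4,1)
  8 -> (0,1)
  9 -> (2,0)
distinct pairs in image: 10 / 10 needed
  → bijection onto A×B; projections well-typed.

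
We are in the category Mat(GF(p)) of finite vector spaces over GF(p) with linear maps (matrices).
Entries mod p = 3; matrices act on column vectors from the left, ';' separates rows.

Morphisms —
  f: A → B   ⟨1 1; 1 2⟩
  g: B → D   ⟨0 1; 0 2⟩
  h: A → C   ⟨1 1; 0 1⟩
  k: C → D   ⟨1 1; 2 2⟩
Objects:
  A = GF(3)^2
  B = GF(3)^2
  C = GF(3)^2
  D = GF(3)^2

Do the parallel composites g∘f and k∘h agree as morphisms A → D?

1) trace f;g:
  e0=⟨1,0⟩ f→⟨1,1⟩ g→⟨1,2⟩
  e1=⟨0,1⟩ f→⟨1,2⟩ g→⟨2,1⟩
  composite₁ = ⟨1 2; 2 1⟩
2) trace h;k:
  e0=⟨1,0⟩ h→⟨1,0⟩ k→⟨1,2⟩
  e1=⟨0,1⟩ h→⟨1,1⟩ k→⟨2,1⟩
  composite₂ = ⟨1 2; 2 1⟩
Equal? equal; square commutes

Answer: COMMUTES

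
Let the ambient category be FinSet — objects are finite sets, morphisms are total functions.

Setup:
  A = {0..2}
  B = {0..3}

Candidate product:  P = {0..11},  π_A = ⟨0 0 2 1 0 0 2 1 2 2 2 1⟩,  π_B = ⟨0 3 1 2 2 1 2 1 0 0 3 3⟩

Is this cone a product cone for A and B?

|A|·|B| = 3·4 = 12;  |P| = 12
Check the pairing map k ↦ (π_A(k), π_B(k)):
  0 : (0,0)
  1 : (0,3)
  2 : (2,1)
  3 : (1,2)
  4 : (0,2)
  5 : (0,1)
  6 : (2,2)
  7 : (1,1)
  8 : (2,0)
  9 : (2,0)  ✗ repeats pair of k=8
  10 : (2,3)
  11 : (1,3)
distinct pairs in image: 11 / 12 needed
  → (2,0) hit at k=8 and k=9

Answer: NOT A VALID PRODUCT — duplicate pair at indices 9,8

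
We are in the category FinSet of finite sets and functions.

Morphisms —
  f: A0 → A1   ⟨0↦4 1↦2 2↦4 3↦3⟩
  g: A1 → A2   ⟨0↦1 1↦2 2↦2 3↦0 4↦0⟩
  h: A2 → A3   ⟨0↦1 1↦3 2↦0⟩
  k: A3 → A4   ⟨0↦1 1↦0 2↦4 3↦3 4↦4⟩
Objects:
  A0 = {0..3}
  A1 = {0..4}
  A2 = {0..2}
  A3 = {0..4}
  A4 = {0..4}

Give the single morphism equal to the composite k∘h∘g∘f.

Answer: ⟨0↦0 1↦1 2↦0 3↦0⟩

Trace:
  0 f→4 g→0 h→1 k→0
  1 f→2 g→2 h→0 k→1
  2 f→4 g→0 h→1 k→0
  3 f→3 g→0 h→1 k→0
⟦path⟧: ⟨0↦0 1↦1 2↦0 3↦0⟩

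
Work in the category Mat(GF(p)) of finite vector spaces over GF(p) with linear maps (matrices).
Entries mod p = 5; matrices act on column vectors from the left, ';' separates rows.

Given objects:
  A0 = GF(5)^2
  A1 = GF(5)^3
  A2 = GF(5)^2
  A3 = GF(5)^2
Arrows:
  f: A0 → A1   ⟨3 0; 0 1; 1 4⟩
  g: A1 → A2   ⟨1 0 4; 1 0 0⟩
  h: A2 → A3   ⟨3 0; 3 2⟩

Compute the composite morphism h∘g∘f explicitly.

  e0=[1,0] f→[3,0,1] g→[2,3] h→[1,2]
  e1=[0,1] f→[0,1,4] g→[1,0] h→[3,3]
composite: ⟨1 3; 2 3⟩

Answer: ⟨1 3; 2 3⟩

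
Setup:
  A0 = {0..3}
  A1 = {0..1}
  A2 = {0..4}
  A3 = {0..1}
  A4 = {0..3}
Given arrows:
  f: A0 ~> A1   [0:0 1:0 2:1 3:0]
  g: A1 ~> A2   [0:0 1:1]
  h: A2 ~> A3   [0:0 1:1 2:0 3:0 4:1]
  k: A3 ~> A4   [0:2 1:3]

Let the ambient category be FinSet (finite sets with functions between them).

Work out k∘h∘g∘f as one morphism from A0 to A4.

  0 f~>0 g~>0 h~>0 k~>2
  1 f~>0 g~>0 h~>0 k~>2
  2 f~>1 g~>1 h~>1 k~>3
  3 f~>0 g~>0 h~>0 k~>2
⟦path⟧: [0:2 1:2 2:3 3:2]

Answer: [0:2 1:2 2:3 3:2]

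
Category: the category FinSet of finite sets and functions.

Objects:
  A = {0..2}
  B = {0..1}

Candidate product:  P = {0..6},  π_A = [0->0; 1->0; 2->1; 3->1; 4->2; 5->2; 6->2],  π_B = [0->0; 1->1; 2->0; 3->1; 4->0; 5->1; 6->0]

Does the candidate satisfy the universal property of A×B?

Answer: NOT A VALID PRODUCT — |P|=7 ≠ |A|·|B|=6

Derivation:
|A|·|B| = 3·2 = 6;  |P| = 7
  → cardinalities differ; no bijection possible.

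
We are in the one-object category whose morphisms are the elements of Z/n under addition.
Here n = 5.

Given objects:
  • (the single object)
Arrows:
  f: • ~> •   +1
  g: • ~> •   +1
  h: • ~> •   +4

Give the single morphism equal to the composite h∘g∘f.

  0 +1≡1 +1≡2 +4≡1  (mod 5)
result: +1

Answer: +1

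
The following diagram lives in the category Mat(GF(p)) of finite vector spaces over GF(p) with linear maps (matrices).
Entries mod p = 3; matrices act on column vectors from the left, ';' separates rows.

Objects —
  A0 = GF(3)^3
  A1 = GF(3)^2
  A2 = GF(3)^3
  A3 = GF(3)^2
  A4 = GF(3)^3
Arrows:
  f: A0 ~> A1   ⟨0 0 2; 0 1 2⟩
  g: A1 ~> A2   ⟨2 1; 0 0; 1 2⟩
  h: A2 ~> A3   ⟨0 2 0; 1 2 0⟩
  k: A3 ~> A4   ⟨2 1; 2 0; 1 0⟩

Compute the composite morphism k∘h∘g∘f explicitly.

Answer: ⟨0 1 0; 0 0 0; 0 0 0⟩

Trace:
  e0=[1,0,0] f~>[0,0] g~>[0,0,0] h~>[0,0] k~>[0,0,0]
  e1=[0,1,0] f~>[0,1] g~>[1,0,2] h~>[0,1] k~>[1,0,0]
  e2=[0,0,1] f~>[2,2] g~>[0,0,0] h~>[0,0] k~>[0,0,0]
composite: ⟨0 1 0; 0 0 0; 0 0 0⟩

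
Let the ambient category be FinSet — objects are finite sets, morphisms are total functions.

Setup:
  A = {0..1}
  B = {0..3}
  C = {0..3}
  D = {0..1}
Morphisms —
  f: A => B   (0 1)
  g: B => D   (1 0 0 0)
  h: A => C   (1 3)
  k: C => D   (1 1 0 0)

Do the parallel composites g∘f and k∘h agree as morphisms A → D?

Path 1 = f;g:
  0 f=>0 g=>1
  1 f=>1 g=>0
  result₁ = (1 0)
Path 2 = h;k:
  0 h=>1 k=>1
  1 h=>3 k=>0
  result₂ = (1 0)
Equal? same morphism ✓

Answer: COMMUTES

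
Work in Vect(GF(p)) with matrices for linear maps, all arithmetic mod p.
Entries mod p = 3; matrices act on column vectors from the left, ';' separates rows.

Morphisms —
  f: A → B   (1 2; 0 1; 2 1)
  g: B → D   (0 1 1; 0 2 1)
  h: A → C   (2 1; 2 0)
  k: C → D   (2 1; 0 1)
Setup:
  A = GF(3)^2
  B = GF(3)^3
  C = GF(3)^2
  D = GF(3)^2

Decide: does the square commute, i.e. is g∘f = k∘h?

Answer: DOES NOT COMMUTE

Derivation:
1) trace f;g:
  e0=(1,0) f→(1,0,2) g→(2,2)
  e1=(0,1) f→(2,1,1) g→(2,0)
  ⟦path⟧₁ = (2 2; 2 0)
2) trace h;k:
  e0=(1,0) h→(2,2) k→(0,2)
  e1=(0,1) h→(1,0) k→(2,0)
  ⟦path⟧₂ = (0 2; 2 0)
Equal? distinct morphisms ✗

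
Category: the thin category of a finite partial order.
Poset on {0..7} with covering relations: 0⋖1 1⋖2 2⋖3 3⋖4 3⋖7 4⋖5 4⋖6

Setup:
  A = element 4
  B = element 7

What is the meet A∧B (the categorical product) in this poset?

Answer: A∧B = 3

Work:
Lower bounds of A=4 and B=7: {0,1,2,3}
  0 <= 3
  1 <= 3
  2 <= 3
  3 <= 3
glb = 3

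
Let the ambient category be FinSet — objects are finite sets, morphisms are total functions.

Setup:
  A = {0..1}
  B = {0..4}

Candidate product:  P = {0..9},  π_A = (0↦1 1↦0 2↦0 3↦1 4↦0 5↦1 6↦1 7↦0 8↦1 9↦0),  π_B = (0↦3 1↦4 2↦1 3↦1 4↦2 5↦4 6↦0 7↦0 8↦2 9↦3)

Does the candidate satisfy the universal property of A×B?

Answer: VALID PRODUCT

Work:
|A|·|B| = 2·5 = 10;  |P| = 10
Check the pairing map k ↦ (π_A(k), π_B(k)):
  0 ↦ (1,3)
  1 ↦ (0,4)
  2 ↦ (0,1)
  3 ↦ (1,1)
  4 ↦ (0,2)
  5 ↦ (1,4)
  6 ↦ (1,0)
  7 ↦ (0,0)
  8 ↦ (1,2)
  9 ↦ (0,3)
distinct pairs in image: 10 / 10 needed
  → bijection onto A×B; projections well-typed.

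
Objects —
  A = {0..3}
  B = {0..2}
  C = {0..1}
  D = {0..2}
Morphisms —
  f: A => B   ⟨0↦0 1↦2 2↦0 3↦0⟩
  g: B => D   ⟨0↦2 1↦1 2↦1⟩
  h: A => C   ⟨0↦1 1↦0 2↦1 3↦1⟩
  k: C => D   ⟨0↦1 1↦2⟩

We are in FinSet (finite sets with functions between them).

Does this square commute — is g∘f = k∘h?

Answer: COMMUTES

Derivation:
Path 1 = f;g:
  0 f=>0 g=>2
  1 f=>2 g=>1
  2 f=>0 g=>2
  3 f=>0 g=>2
  composite₁ = ⟨0↦2 1↦1 2↦2 3↦2⟩
Path 2 = h;k:
  0 h=>1 k=>2
  1 h=>0 k=>1
  2 h=>1 k=>2
  3 h=>1 k=>2
  composite₂ = ⟨0↦2 1↦1 2↦2 3↦2⟩
Equal? YES — commutes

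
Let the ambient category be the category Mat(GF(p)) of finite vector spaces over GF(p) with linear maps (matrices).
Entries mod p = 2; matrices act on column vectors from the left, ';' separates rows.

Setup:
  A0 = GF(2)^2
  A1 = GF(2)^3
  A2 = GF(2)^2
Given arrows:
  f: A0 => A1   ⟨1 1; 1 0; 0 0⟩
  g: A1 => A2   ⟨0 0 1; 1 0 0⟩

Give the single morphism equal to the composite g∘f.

  e0=[1,0] f=>[1,1,0] g=>[0,1]
  e1=[0,1] f=>[1,0,0] g=>[0,1]
result: ⟨0 0; 1 1⟩

Answer: ⟨0 0; 1 1⟩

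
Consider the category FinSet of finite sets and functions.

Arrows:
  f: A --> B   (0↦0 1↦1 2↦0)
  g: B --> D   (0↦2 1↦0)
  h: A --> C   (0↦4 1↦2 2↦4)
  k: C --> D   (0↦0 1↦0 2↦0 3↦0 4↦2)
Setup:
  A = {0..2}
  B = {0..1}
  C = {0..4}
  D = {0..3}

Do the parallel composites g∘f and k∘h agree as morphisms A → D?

Along f;g (path 1):
  0 f-->0 g-->2
  1 f-->1 g-->0
  2 f-->0 g-->2
  composite₁ = (0↦2 1↦0 2↦2)
Along h;k (path 2):
  0 h-->4 k-->2
  1 h-->2 k-->0
  2 h-->4 k-->2
  composite₂ = (0↦2 1↦0 2↦2)
Equal? same morphism ✓

Answer: COMMUTES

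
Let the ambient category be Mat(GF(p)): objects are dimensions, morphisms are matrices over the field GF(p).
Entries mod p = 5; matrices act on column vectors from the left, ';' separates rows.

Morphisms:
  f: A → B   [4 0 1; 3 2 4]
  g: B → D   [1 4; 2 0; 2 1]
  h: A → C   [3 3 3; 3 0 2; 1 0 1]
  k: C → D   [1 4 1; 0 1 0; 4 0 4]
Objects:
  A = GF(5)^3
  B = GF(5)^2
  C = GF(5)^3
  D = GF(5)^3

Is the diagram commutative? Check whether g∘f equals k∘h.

Answer: COMMUTES

Derivation:
Path 1 = f;g:
  e0=[1,0,0] f→[4,3] g→[1,3,1]
  e1=[0,1,0] f→[0,2] g→[3,0,2]
  e2=[0,0,1] f→[1,4] g→[2,2,1]
  composite₁ = [1 3 2; 3 0 2; 1 2 1]
Path 2 = h;k:
  e0=[1,0,0] h→[3,3,1] k→[1,3,1]
  e1=[0,1,0] h→[3,0,0] k→[3,0,2]
  e2=[0,0,1] h→[3,2,1] k→[2,2,1]
  composite₂ = [1 3 2; 3 0 2; 1 2 1]
Equal? same morphism ✓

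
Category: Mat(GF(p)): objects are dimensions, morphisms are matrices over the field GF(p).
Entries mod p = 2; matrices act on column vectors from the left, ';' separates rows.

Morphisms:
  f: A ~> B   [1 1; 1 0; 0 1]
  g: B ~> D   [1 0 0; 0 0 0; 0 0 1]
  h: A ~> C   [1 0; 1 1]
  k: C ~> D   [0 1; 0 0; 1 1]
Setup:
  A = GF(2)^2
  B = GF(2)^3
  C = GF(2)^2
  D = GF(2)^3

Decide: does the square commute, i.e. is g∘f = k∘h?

Along f;g (path 1):
  e0=[1,0] f~>[1,1,0] g~>[1,0,0]
  e1=[0,1] f~>[1,0,1] g~>[1,0,1]
  ⟦path⟧₁ = [1 1; 0 0; 0 1]
Along h;k (path 2):
  e0=[1,0] h~>[1,1] k~>[1,0,0]
  e1=[0,1] h~>[0,1] k~>[1,0,1]
  ⟦path⟧₂ = [1 1; 0 0; 0 1]
Equal? YES — commutes

Answer: COMMUTES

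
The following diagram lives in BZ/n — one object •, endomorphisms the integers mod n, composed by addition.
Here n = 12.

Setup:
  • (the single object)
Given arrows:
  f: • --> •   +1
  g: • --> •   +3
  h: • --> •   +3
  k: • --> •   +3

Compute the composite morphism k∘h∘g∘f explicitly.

Answer: +10

Work:
  0 +1≡1 +3≡4 +3≡7 +3≡10  (mod 12)
composite: +10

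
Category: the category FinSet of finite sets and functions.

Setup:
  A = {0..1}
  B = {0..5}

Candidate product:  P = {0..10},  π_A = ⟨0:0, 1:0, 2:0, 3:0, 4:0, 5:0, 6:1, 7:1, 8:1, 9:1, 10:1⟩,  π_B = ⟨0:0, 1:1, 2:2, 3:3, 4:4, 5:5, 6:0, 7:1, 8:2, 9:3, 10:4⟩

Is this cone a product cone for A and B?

Answer: NOT A VALID PRODUCT — |P|=11 ≠ |A|·|B|=12

Derivation:
|A|·|B| = 2·6 = 12;  |P| = 11
  → cardinalities differ; no bijection possible.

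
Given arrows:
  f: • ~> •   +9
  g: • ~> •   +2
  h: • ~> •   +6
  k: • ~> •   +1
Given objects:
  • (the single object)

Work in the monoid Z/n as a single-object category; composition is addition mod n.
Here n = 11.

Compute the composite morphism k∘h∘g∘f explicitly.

Answer: +7

Work:
  0 +9≡9 +2≡0 +6≡6 +1≡7  (mod 11)
result: +7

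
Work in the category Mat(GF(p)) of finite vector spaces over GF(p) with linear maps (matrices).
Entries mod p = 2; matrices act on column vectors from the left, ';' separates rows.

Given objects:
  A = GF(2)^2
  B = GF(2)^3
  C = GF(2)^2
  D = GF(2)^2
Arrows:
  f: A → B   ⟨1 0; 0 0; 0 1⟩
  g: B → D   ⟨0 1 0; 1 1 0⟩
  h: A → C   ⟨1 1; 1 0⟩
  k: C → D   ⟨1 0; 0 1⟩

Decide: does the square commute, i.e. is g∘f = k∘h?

1) trace f;g:
  e0=⟨1,0⟩ f→⟨1,0,0⟩ g→⟨0,1⟩
  e1=⟨0,1⟩ f→⟨0,0,1⟩ g→⟨0,0⟩
  composite₁ = ⟨0 0; 1 0⟩
2) trace h;k:
  e0=⟨1,0⟩ h→⟨1,1⟩ k→⟨1,1⟩
  e1=⟨0,1⟩ h→⟨1,0⟩ k→⟨1,0⟩
  composite₂ = ⟨1 1; 1 0⟩
Equal? distinct morphisms ✗

Answer: DOES NOT COMMUTE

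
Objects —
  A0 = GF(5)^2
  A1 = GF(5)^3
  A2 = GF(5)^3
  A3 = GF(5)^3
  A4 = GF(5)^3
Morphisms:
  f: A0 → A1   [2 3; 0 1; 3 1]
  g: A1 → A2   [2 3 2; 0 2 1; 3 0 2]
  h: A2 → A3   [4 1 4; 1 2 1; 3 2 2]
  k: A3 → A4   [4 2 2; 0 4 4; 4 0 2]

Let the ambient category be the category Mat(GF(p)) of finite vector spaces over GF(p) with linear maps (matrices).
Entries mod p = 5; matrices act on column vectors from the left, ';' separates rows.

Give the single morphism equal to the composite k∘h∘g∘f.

Answer: [0 2; 2 1; 4 1]

Derivation:
  e0=[1,0] f→[2,0,3] g→[0,3,2] h→[1,3,0] k→[0,2,4]
  e1=[0,1] f→[3,1,1] g→[1,3,1] h→[1,3,1] k→[2,1,1]
⟦path⟧: [0 2; 2 1; 4 1]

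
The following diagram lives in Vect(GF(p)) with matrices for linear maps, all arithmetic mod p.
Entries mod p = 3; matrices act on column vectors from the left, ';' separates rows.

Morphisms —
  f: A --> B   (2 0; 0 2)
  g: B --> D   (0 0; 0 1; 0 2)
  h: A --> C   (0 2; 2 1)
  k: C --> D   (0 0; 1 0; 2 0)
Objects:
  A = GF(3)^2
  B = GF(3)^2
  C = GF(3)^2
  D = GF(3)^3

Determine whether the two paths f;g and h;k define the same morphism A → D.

Path 1 = f;g:
  e0=(1,0) f-->(2,0) g-->(0,0,0)
  e1=(0,1) f-->(0,2) g-->(0,2,1)
  ⟦path⟧₁ = (0 0; 0 2; 0 1)
Path 2 = h;k:
  e0=(1,0) h-->(0,2) k-->(0,0,0)
  e1=(0,1) h-->(2,1) k-->(0,2,1)
  ⟦path⟧₂ = (0 0; 0 2; 0 1)
Equal? same morphism ✓

Answer: COMMUTES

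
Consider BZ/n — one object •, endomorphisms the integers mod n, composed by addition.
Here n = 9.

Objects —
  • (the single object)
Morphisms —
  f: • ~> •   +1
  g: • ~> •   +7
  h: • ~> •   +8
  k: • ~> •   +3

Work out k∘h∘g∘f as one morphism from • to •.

Answer: +1

Trace:
  0 +1≡1 +7≡8 +8≡7 +3≡1  (mod 9)
composite: +1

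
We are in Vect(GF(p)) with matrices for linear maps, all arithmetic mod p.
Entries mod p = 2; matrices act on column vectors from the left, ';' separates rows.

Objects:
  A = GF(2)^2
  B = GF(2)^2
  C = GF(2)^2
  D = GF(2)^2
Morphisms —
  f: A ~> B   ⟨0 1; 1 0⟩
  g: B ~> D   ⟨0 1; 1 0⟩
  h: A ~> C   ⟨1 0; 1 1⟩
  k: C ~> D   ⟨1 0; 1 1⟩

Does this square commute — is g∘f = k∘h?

Path 1 = f;g:
  e0=⟨1,0⟩ f~>⟨0,1⟩ g~>⟨1,0⟩
  e1=⟨0,1⟩ f~>⟨1,0⟩ g~>⟨0,1⟩
  result₁ = ⟨1 0; 0 1⟩
Path 2 = h;k:
  e0=⟨1,0⟩ h~>⟨1,1⟩ k~>⟨1,0⟩
  e1=⟨0,1⟩ h~>⟨0,1⟩ k~>⟨0,1⟩
  result₂ = ⟨1 0; 0 1⟩
Equal? YES — commutes

Answer: COMMUTES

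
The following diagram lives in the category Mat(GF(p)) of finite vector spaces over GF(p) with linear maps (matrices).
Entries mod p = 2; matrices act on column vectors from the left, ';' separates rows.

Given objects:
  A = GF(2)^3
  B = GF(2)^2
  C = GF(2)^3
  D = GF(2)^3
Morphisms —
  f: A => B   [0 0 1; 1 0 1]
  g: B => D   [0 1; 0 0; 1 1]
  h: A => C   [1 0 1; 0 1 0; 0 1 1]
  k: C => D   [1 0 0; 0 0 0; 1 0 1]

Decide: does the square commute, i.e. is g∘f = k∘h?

Answer: DOES NOT COMMUTE

Work:
1) trace f;g:
  e0=[1,0,0] f=>[0,1] g=>[1,0,1]
  e1=[0,1,0] f=>[0,0] g=>[0,0,0]
  e2=[0,0,1] f=>[1,1] g=>[1,0,0]
  result₁ = [1 0 1; 0 0 0; 1 0 0]
2) trace h;k:
  e0=[1,0,0] h=>[1,0,0] k=>[1,0,1]
  e1=[0,1,0] h=>[0,1,1] k=>[0,0,1]
  e2=[0,0,1] h=>[1,0,1] k=>[1,0,0]
  result₂ = [1 0 1; 0 0 0; 1 1 0]
Equal? differ; not commutative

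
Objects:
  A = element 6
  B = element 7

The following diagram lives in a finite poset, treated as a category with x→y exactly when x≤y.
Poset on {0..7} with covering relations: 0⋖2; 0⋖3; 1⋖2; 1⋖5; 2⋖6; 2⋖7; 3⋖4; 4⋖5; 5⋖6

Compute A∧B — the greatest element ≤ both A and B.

Answer: A∧B = 2

Trace:
Common predecessors of 6,7: {0,1,2}
  0 ≤ 2
  1 ≤ 2
  2 ≤ 2
glb = 2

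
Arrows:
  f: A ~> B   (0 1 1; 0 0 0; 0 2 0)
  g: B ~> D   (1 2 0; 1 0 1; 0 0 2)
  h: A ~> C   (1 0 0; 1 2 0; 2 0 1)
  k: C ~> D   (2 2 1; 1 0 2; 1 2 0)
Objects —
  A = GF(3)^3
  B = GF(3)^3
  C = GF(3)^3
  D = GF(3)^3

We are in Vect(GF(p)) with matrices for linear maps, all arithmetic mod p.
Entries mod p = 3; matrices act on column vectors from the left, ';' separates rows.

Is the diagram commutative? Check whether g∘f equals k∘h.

Path 1 = f;g:
  e0=(1,0,0) f~>(0,0,0) g~>(0,0,0)
  e1=(0,1,0) f~>(1,0,2) g~>(1,0,1)
  e2=(0,0,1) f~>(1,0,0) g~>(1,1,0)
  result₁ = (0 1 1; 0 0 1; 0 1 0)
Path 2 = h;k:
  e0=(1,0,0) h~>(1,1,2) k~>(0,2,0)
  e1=(0,1,0) h~>(0,2,0) k~>(1,0,1)
  e2=(0,0,1) h~>(0,0,1) k~>(1,2,0)
  result₂ = (0 1 1; 2 0 2; 0 1 0)
Equal? distinct morphisms ✗

Answer: DOES NOT COMMUTE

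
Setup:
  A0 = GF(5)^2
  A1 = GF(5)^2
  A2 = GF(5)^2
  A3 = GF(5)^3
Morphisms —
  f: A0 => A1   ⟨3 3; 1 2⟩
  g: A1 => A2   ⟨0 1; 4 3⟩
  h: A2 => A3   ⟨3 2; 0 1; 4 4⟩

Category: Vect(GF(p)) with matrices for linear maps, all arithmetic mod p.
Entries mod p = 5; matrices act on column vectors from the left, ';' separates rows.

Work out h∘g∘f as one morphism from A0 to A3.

Answer: ⟨3 2; 0 3; 4 0⟩

Work:
  e0=[1,0] f=>[3,1] g=>[1,0] h=>[3,0,4]
  e1=[0,1] f=>[3,2] g=>[2,3] h=>[2,3,0]
result: ⟨3 2; 0 3; 4 0⟩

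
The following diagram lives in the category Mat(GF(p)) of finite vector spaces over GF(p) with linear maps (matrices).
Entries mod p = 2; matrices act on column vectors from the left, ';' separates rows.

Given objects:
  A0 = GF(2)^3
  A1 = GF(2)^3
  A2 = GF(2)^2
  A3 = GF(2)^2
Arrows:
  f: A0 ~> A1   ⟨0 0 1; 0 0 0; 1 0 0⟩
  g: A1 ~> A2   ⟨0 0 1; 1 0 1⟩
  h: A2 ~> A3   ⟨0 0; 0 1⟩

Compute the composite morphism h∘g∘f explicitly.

  e0=[1,0,0] f~>[0,0,1] g~>[1,1] h~>[0,1]
  e1=[0,1,0] f~>[0,0,0] g~>[0,0] h~>[0,0]
  e2=[0,0,1] f~>[1,0,0] g~>[0,1] h~>[0,1]
composite: ⟨0 0 0; 1 0 1⟩

Answer: ⟨0 0 0; 1 0 1⟩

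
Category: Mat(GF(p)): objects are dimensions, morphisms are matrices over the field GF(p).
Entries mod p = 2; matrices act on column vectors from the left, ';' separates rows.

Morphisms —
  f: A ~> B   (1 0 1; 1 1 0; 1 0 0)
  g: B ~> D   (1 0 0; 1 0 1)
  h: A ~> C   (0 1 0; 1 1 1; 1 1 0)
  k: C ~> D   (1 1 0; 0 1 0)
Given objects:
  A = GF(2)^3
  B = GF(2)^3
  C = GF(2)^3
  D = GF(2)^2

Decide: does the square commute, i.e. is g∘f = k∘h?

Answer: DOES NOT COMMUTE

Trace:
Along f;g (path 1):
  e0=⟨1,0,0⟩ f~>⟨1,1,1⟩ g~>⟨1,0⟩
  e1=⟨0,1,0⟩ f~>⟨0,1,0⟩ g~>⟨0,0⟩
  e2=⟨0,0,1⟩ f~>⟨1,0,0⟩ g~>⟨1,1⟩
  ⟦path⟧₁ = (1 0 1; 0 0 1)
Along h;k (path 2):
  e0=⟨1,0,0⟩ h~>⟨0,1,1⟩ k~>⟨1,1⟩
  e1=⟨0,1,0⟩ h~>⟨1,1,1⟩ k~>⟨0,1⟩
  e2=⟨0,0,1⟩ h~>⟨0,1,0⟩ k~>⟨1,1⟩
  ⟦path⟧₂ = (1 0 1; 1 1 1)
Equal? NO — does not commute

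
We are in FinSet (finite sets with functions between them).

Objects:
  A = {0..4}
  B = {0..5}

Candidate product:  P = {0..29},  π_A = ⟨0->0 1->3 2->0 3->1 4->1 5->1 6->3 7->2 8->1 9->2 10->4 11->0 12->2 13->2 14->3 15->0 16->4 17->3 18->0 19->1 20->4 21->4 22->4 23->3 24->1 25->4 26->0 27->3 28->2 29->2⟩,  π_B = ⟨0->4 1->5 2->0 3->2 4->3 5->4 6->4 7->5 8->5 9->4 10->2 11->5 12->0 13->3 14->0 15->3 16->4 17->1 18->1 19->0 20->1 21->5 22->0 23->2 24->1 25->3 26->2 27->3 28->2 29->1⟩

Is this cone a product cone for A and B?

Answer: VALID PRODUCT

Trace:
|A|·|B| = 5·6 = 30;  |P| = 30
Check the pairing map k ↦ (π_A(k), π_B(k)):
  0 -> (0,4)
  1 -> (3,5)
  2 -> (0,0)
  3 -> (1,2)
  4 -> (1,3)
  5 -> (1,4)
  6 -> (3,4)
  7 -> (2,5)
  8 -> (1,5)
  9 -> (2,4)
  10 -> (4,2)
  11 -> (0,5)
  12 -> (2,0)
  13 -> (2,3)
  14 -> (3,0)
  15 -> (0,3)
  16 -> (4,4)
  17 -> (3,1)
  18 -> (0,1)
  19 -> (1,0)
  20 -> (4,1)
  21 -> (4,5)
  22 -> (4,0)
  23 -> (3,2)
  24 -> (1,1)
  25 -> (4,3)
  26 -> (0,2)
  27 -> (3,3)
  28 -> (2,2)
  29 -> (2,1)
distinct pairs in image: 30 / 30 needed
  → bijection onto A×B; projections well-typed.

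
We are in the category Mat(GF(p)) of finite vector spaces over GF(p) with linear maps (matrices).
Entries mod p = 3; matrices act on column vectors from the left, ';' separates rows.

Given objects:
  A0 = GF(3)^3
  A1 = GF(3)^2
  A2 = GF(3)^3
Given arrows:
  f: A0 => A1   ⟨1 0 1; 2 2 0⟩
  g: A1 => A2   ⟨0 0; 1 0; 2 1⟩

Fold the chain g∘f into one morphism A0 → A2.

Answer: ⟨0 0 0; 1 0 1; 1 2 2⟩

Derivation:
  e0=[1,0,0] f=>[1,2] g=>[0,1,1]
  e1=[0,1,0] f=>[0,2] g=>[0,0,2]
  e2=[0,0,1] f=>[1,0] g=>[0,1,2]
result: ⟨0 0 0; 1 0 1; 1 2 2⟩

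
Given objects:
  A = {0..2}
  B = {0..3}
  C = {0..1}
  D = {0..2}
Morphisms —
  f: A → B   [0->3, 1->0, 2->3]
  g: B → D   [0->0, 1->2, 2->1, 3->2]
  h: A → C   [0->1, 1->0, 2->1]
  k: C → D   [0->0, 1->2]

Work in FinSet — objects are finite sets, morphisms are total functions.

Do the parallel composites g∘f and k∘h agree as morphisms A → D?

1) trace f;g:
  0 f→3 g→2
  1 f→0 g→0
  2 f→3 g→2
  ⟦path⟧₁ = [0->2, 1->0, 2->2]
2) trace h;k:
  0 h→1 k→2
  1 h→0 k→0
  2 h→1 k→2
  ⟦path⟧₂ = [0->2, 1->0, 2->2]
Equal? YES — commutes

Answer: COMMUTES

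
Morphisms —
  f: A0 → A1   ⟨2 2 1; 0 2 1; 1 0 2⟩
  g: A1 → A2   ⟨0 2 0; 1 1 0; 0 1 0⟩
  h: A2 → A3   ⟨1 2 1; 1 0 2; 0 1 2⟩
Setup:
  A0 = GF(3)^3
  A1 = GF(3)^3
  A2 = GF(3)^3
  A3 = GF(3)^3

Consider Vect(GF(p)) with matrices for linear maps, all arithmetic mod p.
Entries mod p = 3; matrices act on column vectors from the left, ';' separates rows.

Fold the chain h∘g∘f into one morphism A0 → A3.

Answer: ⟨1 2 1; 0 2 1; 2 2 1⟩

Trace:
  e0=⟨1,0,0⟩ f→⟨2,0,1⟩ g→⟨0,2,0⟩ h→⟨1,0,2⟩
  e1=⟨0,1,0⟩ f→⟨2,2,0⟩ g→⟨1,1,2⟩ h→⟨2,2,2⟩
  e2=⟨0,0,1⟩ f→⟨1,1,2⟩ g→⟨2,2,1⟩ h→⟨1,1,1⟩
result: ⟨1 2 1; 0 2 1; 2 2 1⟩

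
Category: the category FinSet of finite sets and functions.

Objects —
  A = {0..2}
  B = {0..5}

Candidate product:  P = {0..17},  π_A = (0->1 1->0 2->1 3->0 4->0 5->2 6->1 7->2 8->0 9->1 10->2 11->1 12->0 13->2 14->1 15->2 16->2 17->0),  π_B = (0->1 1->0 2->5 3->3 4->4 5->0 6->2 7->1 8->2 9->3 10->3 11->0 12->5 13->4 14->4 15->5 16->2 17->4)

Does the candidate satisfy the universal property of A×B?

|A|·|B| = 3·6 = 18;  |P| = 18
Check the pairing map k ↦ (π_A(k), π_B(k)):
  0 -> (1,1)
  1 -> (0,0)
  2 -> (1,5)
  3 -> (0,3)
  4 -> (0,4)
  5 -> (2,0)
  6 -> (1,2)
  7 -> (2,1)
  8 -> (0,2)
  9 -> (1,3)
  10 -> (2,3)
  11 -> (1,0)
  12 -> (0,5)
  13 -> (2,4)
  14 -> (1,4)
  15 -> (2,5)
  16 -> (2,2)
  17 -> (0,4)  ✗ repeats pair of k=4
distinct pairs in image: 17 / 18 needed
  → (0,4) hit at k=4 and k=17

Answer: NOT A VALID PRODUCT — duplicate pair at indices 4,17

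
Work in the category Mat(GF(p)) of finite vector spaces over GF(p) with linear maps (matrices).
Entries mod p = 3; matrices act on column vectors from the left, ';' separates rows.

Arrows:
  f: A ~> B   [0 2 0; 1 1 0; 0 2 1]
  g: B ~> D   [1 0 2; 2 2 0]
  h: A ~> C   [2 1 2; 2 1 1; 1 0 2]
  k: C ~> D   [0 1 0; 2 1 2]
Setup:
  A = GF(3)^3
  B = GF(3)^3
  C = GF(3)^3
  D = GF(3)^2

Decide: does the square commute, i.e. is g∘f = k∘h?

Answer: DOES NOT COMMUTE

Trace:
1) trace f;g:
  e0=(1,0,0) f~>(0,1,0) g~>(0,2)
  e1=(0,1,0) f~>(2,1,2) g~>(0,0)
  e2=(0,0,1) f~>(0,0,1) g~>(2,0)
  result₁ = [0 0 2; 2 0 0]
2) trace h;k:
  e0=(1,0,0) h~>(2,2,1) k~>(2,2)
  e1=(0,1,0) h~>(1,1,0) k~>(1,0)
  e2=(0,0,1) h~>(2,1,2) k~>(1,0)
  result₂ = [2 1 1; 2 0 0]
Equal? distinct morphisms ✗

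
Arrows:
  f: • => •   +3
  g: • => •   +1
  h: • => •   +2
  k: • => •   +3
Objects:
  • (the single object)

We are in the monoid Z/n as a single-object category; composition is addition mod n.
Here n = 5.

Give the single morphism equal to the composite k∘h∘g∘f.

Answer: +4

Work:
  0 +3≡3 +1≡4 +2≡1 +3≡4  (mod 5)
result: +4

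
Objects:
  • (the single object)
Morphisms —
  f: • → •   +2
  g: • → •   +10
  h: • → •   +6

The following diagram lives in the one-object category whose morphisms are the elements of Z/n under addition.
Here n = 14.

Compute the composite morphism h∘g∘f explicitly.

  0 +2≡2 +10≡12 +6≡4  (mod 14)
composite: +4

Answer: +4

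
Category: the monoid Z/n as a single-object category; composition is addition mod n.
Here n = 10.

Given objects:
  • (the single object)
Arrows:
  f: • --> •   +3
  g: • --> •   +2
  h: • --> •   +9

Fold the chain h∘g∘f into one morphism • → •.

Answer: +4

Trace:
  0 +3≡3 +2≡5 +9≡4  (mod 10)
⟦path⟧: +4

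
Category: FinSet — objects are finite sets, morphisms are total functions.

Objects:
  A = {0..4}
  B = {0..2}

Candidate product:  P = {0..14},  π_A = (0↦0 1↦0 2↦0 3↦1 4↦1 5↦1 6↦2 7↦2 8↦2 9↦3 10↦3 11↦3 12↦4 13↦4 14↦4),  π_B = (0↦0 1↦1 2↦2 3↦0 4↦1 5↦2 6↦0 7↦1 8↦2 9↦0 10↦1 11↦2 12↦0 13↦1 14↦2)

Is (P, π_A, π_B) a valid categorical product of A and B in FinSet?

Answer: VALID PRODUCT

Derivation:
|A|·|B| = 5·3 = 15;  |P| = 15
Check the pairing map k ↦ (π_A(k), π_B(k)):
  0 ↦ (0,0)
  1 ↦ (0,1)
  2 ↦ (0,2)
  3 ↦ (1,0)
  4 ↦ (1,1)
  5 ↦ (1,2)
  6 ↦ (2,0)
  7 ↦ (2,1)
  8 ↦ (2,2)
  9 ↦ (3,0)
  10 ↦ (3,1)
  11 ↦ (3,2)
  12 ↦ (4,0)
  13 ↦ (4,1)
  14 ↦ (4,2)
distinct pairs in image: 15 / 15 needed
  → bijection onto A×B; projections well-typed.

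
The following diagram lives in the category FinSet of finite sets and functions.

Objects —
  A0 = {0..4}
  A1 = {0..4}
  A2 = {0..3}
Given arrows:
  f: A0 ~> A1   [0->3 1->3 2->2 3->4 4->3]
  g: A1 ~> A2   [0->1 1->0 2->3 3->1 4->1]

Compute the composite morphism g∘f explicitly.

Answer: [0->1 1->1 2->3 3->1 4->1]

Trace:
  0 f~>3 g~>1
  1 f~>3 g~>1
  2 f~>2 g~>3
  3 f~>4 g~>1
  4 f~>3 g~>1
⟦path⟧: [0->1 1->1 2->3 3->1 4->1]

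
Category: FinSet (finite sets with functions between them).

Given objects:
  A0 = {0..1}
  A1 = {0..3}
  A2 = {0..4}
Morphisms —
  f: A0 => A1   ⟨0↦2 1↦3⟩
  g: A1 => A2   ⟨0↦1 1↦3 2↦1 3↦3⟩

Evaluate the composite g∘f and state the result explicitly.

  0 f=>2 g=>1
  1 f=>3 g=>3
result: ⟨0↦1 1↦3⟩

Answer: ⟨0↦1 1↦3⟩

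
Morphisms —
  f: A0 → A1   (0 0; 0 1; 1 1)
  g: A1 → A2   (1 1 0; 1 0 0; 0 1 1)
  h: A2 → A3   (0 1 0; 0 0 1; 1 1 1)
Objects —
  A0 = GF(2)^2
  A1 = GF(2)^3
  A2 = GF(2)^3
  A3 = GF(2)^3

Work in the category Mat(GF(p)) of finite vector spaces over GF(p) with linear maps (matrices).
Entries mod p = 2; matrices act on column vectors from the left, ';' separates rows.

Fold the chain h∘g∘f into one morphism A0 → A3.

  e0=(1,0) f→(0,0,1) g→(0,0,1) h→(0,1,1)
  e1=(0,1) f→(0,1,1) g→(1,0,0) h→(0,0,1)
result: (0 0; 1 0; 1 1)

Answer: (0 0; 1 0; 1 1)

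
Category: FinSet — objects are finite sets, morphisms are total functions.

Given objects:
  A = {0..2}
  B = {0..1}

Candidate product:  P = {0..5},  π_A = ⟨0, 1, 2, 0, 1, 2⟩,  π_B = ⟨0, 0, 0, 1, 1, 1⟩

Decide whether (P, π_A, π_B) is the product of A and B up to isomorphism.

|A|·|B| = 3·2 = 6;  |P| = 6
Check the pairing map k ↦ (π_A(k), π_B(k)):
  0 ↦ (0,0)
  1 ↦ (1,0)
  2 ↦ (2,0)
  3 ↦ (0,1)
  4 ↦ (1,1)
  5 ↦ (2,1)
distinct pairs in image: 6 / 6 needed
  → bijection onto A×B; projections well-typed.

Answer: VALID PRODUCT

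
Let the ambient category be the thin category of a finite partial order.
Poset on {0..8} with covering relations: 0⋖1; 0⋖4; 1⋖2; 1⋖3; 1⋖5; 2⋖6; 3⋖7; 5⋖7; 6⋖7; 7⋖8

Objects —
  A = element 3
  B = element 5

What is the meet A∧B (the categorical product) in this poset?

Lower bounds of A=3 and B=5: {0,1}
  0 ⊑ 1
  1 ⊑ 1
glb = 1

Answer: A∧B = 1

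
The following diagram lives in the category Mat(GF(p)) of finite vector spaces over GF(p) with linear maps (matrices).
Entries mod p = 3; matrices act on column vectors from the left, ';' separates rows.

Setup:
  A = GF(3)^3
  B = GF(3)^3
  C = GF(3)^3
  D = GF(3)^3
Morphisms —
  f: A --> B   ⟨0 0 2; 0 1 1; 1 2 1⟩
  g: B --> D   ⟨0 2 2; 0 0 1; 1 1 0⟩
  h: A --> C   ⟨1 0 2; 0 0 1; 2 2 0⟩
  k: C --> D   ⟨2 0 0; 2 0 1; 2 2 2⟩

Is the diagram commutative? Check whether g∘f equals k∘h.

Answer: COMMUTES

Trace:
Along f;g (path 1):
  e0=[1,0,0] f-->[0,0,1] g-->[2,1,0]
  e1=[0,1,0] f-->[0,1,2] g-->[0,2,1]
  e2=[0,0,1] f-->[2,1,1] g-->[1,1,0]
  composite₁ = ⟨2 0 1; 1 2 1; 0 1 0⟩
Along h;k (path 2):
  e0=[1,0,0] h-->[1,0,2] k-->[2,1,0]
  e1=[0,1,0] h-->[0,0,2] k-->[0,2,1]
  e2=[0,0,1] h-->[2,1,0] k-->[1,1,0]
  composite₂ = ⟨2 0 1; 1 2 1; 0 1 0⟩
Equal? equal; square commutes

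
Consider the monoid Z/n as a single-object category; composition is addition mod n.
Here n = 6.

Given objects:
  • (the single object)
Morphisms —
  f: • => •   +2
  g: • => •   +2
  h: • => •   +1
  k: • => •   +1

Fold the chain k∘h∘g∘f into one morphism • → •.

Answer: +0

Derivation:
  0 +2≡2 +2≡4 +1≡5 +1≡0  (mod 6)
⟦path⟧: +0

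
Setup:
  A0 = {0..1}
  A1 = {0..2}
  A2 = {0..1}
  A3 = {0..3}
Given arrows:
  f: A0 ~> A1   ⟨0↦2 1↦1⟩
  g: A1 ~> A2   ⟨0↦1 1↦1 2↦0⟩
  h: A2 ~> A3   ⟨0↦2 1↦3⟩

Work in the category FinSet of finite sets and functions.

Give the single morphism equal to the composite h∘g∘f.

Answer: ⟨0↦2 1↦3⟩

Work:
  0 f~>2 g~>0 h~>2
  1 f~>1 g~>1 h~>3
result: ⟨0↦2 1↦3⟩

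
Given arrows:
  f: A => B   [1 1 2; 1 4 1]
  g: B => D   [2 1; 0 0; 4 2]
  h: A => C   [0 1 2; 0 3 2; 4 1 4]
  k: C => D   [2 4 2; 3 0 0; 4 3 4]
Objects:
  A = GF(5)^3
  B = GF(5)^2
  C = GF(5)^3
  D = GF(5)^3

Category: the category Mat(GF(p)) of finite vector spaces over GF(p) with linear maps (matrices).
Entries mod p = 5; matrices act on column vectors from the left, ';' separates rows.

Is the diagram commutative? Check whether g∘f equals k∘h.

1) trace f;g:
  e0=(1,0,0) f=>(1,1) g=>(3,0,1)
  e1=(0,1,0) f=>(1,4) g=>(1,0,2)
  e2=(0,0,1) f=>(2,1) g=>(0,0,0)
  result₁ = [3 1 0; 0 0 0; 1 2 0]
2) trace h;k:
  e0=(1,0,0) h=>(0,0,4) k=>(3,0,1)
  e1=(0,1,0) h=>(1,3,1) k=>(1,3,2)
  e2=(0,0,1) h=>(2,2,4) k=>(0,1,0)
  result₂ = [3 1 0; 0 3 1; 1 2 0]
Equal? differ; not commutative

Answer: DOES NOT COMMUTE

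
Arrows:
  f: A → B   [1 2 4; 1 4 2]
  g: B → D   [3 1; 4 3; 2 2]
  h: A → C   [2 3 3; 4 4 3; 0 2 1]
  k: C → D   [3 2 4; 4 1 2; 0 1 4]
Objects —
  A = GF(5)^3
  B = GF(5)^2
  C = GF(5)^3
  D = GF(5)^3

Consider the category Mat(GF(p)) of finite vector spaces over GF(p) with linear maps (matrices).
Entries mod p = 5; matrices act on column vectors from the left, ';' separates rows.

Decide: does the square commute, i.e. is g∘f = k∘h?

Answer: COMMUTES

Work:
1) trace f;g:
  e0=[1,0,0] f→[1,1] g→[4,2,4]
  e1=[0,1,0] f→[2,4] g→[0,0,2]
  e2=[0,0,1] f→[4,2] g→[4,2,2]
  composite₁ = [4 0 4; 2 0 2; 4 2 2]
2) trace h;k:
  e0=[1,0,0] h→[2,4,0] k→[4,2,4]
  e1=[0,1,0] h→[3,4,2] k→[0,0,2]
  e2=[0,0,1] h→[3,3,1] k→[4,2,2]
  composite₂ = [4 0 4; 2 0 2; 4 2 2]
Equal? YES — commutes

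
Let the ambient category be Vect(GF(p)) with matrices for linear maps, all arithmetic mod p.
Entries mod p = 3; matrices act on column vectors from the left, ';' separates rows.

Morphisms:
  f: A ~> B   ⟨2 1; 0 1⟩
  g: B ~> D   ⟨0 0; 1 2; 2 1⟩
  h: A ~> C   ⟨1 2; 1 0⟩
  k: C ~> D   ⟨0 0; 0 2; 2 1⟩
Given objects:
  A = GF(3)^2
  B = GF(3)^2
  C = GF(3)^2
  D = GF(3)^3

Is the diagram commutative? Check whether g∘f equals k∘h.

Answer: DOES NOT COMMUTE

Derivation:
Along f;g (path 1):
  e0=⟨1,0⟩ f~>⟨2,0⟩ g~>⟨0,2,1⟩
  e1=⟨0,1⟩ f~>⟨1,1⟩ g~>⟨0,0,0⟩
  composite₁ = ⟨0 0; 2 0; 1 0⟩
Along h;k (path 2):
  e0=⟨1,0⟩ h~>⟨1,1⟩ k~>⟨0,2,0⟩
  e1=⟨0,1⟩ h~>⟨2,0⟩ k~>⟨0,0,1⟩
  composite₂ = ⟨0 0; 2 0; 0 1⟩
Equal? NO — does not commute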